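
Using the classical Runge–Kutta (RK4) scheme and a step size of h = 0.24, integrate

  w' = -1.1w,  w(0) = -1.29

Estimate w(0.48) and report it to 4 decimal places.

-0.7608

RK4: k1 = f(x_n, w_n); k2 = f(x_n + h/2, w_n + (h/2)·k1); k3 = f(x_n + h/2, w_n + (h/2)·k2); k4 = f(x_n + h, w_n + h·k3); w_{n+1} = w_n + (h/6)·(k1 + 2k2 + 2k3 + k4).
x=0.000000, w=-1.290000:
  k1 = f(0.000000, -1.290000) = 1.419000
  k2 = f(0.120000, -1.119720) = 1.231692
  k3 = f(0.120000, -1.142197) = 1.256417
  k4 = f(0.240000, -0.988460) = 1.087306
  w ← -1.290000 + (0.24/6)·(k1 + 2k2 + 2k3 + k4) = -0.990699
x=0.240000, w=-0.990699:
  k1 = f(0.240000, -0.990699) = 1.089769
  k2 = f(0.360000, -0.859927) = 0.945919
  k3 = f(0.360000, -0.877189) = 0.964908
  k4 = f(0.480000, -0.759121) = 0.835033
  w ← -0.990699 + (0.24/6)·(k1 + 2k2 + 2k3 + k4) = -0.760841
w(0.48) ≈ -0.7608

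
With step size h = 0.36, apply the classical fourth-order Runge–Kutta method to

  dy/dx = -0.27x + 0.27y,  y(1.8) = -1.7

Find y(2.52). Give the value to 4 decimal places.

RK4: k1 = f(x_n, y_n); k2 = f(x_n + h/2, y_n + (h/2)·k1); k3 = f(x_n + h/2, y_n + (h/2)·k2); k4 = f(x_n + h, y_n + h·k3); y_{n+1} = y_n + (h/6)·(k1 + 2k2 + 2k3 + k4).
x=1.800000, y=-1.700000:
  k1 = f(1.800000, -1.700000) = -0.945000
  k2 = f(1.980000, -1.870100) = -1.039527
  k3 = f(1.980000, -1.887115) = -1.044121
  k4 = f(2.160000, -2.075884) = -1.143689
  y ← -1.700000 + (0.36/6)·(k1 + 2k2 + 2k3 + k4) = -2.075359
x=2.160000, y=-2.075359:
  k1 = f(2.160000, -2.075359) = -1.143547
  k2 = f(2.340000, -2.281198) = -1.247723
  k3 = f(2.340000, -2.299949) = -1.252786
  k4 = f(2.520000, -2.526362) = -1.362518
  y ← -2.075359 + (0.36/6)·(k1 + 2k2 + 2k3 + k4) = -2.525784
y(2.52) ≈ -2.5258

-2.5258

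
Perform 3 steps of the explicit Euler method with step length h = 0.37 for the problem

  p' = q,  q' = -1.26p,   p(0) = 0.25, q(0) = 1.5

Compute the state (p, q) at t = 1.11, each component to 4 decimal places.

1.6899, 0.3942

Euler on (p,q): p_{n+1} = p_n + h·p', q_{n+1} = q_n + h·q'.
0.000000: (0.250000, 1.500000); f=(1.500000, -0.315000) → (0.805000, 1.383450)
0.370000: (0.805000, 1.383450); f=(1.383450, -1.014300) → (1.316877, 1.008159)
0.740000: (1.316877, 1.008159); f=(1.008159, -1.659264) → (1.689895, 0.394231)
(p(1.11), q(1.11)) ≈ (1.6899, 0.3942)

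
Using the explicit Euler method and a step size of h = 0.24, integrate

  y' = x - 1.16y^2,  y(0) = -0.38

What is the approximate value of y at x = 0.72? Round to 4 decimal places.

Euler: y_{n+1} = y_n + h·f(x_n, y_n).
x=0.000000, y=-0.380000: f=-0.167504 → y ← -0.380000 + 0.24·(-0.167504) = -0.420201
x=0.240000, y=-0.420201: f=0.035180 → y ← -0.420201 + 0.24·0.035180 = -0.411758
x=0.480000, y=-0.411758: f=0.283328 → y ← -0.411758 + 0.24·0.283328 = -0.343759
y(0.72) ≈ -0.3438

-0.3438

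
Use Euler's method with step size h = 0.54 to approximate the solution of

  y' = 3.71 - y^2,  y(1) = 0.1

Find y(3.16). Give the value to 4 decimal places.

Euler: y_{n+1} = y_n + h·f(t_n, y_n).
t=1.000000, y=0.100000: f=3.700000 → y ← 0.100000 + 0.54·3.700000 = 2.098000
t=1.540000, y=2.098000: f=-0.691604 → y ← 2.098000 + 0.54·(-0.691604) = 1.724534
t=2.080000, y=1.724534: f=0.735983 → y ← 1.724534 + 0.54·0.735983 = 2.121965
t=2.620000, y=2.121965: f=-0.792734 → y ← 2.121965 + 0.54·(-0.792734) = 1.693888
y(3.16) ≈ 1.6939

1.6939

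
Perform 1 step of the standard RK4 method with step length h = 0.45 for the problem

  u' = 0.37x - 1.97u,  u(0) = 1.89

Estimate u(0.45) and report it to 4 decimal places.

RK4: k1 = f(x_n, u_n); k2 = f(x_n + h/2, u_n + (h/2)·k1); k3 = f(x_n + h/2, u_n + (h/2)·k2); k4 = f(x_n + h, u_n + h·k3); u_{n+1} = u_n + (h/6)·(k1 + 2k2 + 2k3 + k4).
x=0.000000, u=1.890000:
  k1 = f(0.000000, 1.890000) = -3.723300
  k2 = f(0.225000, 1.052258) = -1.989697
  k3 = f(0.225000, 1.442318) = -2.758117
  k4 = f(0.450000, 0.648847) = -1.111730
  u ← 1.890000 + (0.45/6)·(k1 + 2k2 + 2k3 + k4) = 0.815201
u(0.45) ≈ 0.8152

0.8152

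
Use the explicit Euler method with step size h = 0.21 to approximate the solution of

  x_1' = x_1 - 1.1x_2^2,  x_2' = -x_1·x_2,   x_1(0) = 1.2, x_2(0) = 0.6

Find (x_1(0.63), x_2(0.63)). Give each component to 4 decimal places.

1.9242, 0.2117

Euler on (x_1,x_2): x_1_{n+1} = x_1_n + h·x_1', x_2_{n+1} = x_2_n + h·x_2'.
0.000000: (1.200000, 0.600000); f=(0.804000, -0.720000) → (1.368840, 0.448800)
0.210000: (1.368840, 0.448800); f=(1.147276, -0.614335) → (1.609768, 0.319790)
0.420000: (1.609768, 0.319790); f=(1.497276, -0.514787) → (1.924196, 0.211684)
(x_1(0.63), x_2(0.63)) ≈ (1.9242, 0.2117)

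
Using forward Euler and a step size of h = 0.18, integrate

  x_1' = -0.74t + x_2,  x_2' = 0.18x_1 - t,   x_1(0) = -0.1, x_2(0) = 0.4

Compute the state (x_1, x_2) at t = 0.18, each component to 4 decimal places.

Euler on (x_1,x_2): x_1_{n+1} = x_1_n + h·x_1', x_2_{n+1} = x_2_n + h·x_2'.
0.000000: (-0.100000, 0.400000); f=(0.400000, -0.018000) → (-0.028000, 0.396760)
(x_1(0.18), x_2(0.18)) ≈ (-0.0280, 0.3968)

-0.0280, 0.3968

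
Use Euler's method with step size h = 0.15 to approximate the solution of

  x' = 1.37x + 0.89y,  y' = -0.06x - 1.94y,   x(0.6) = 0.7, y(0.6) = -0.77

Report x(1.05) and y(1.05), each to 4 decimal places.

Euler on (x,y): x_{n+1} = x_n + h·x', y_{n+1} = y_n + h·y'.
0.600000: (0.700000, -0.770000); f=(0.273700, 1.451800) → (0.741055, -0.552230)
0.750000: (0.741055, -0.552230); f=(0.523761, 1.026863) → (0.819619, -0.398201)
0.900000: (0.819619, -0.398201); f=(0.768480, 0.723332) → (0.934891, -0.289701)
(x(1.05), y(1.05)) ≈ (0.9349, -0.2897)

0.9349, -0.2897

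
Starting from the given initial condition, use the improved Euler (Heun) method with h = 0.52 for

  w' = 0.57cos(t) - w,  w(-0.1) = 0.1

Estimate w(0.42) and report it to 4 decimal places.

0.2676

Heun: k1 = f(t_n, w_n); k2 = f(t_n + h, w_n + h·k1); w_{n+1} = w_n + (h/2)·(k1 + k2).
t=-0.100000, w=0.100000:
  k1 = f(-0.100000, 0.100000) = 0.467152
  k2 = f(0.420000, 0.342919) = 0.177541
  w ← 0.100000 + (0.52/2)·(0.467152 + 0.177541) = 0.267620
w(0.42) ≈ 0.2676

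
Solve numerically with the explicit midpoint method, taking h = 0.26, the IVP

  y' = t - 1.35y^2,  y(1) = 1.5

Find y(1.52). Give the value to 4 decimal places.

1.1602

Midpoint: k1 = f(t_n, y_n); k2 = f(t_n + h/2, y_n + (h/2)·k1); y_{n+1} = y_n + h·k2.
t=1.000000, y=1.500000:
  k1 = f(1.000000, 1.500000) = -2.037500
  k2 = f(1.130000, 1.235125) = -0.929471
  y ← 1.500000 + 0.26·(-0.929471) = 1.258338
t=1.260000, y=1.258338:
  k1 = f(1.260000, 1.258338) = -0.877608
  k2 = f(1.390000, 1.144249) = -0.377561
  y ← 1.258338 + 0.26·(-0.377561) = 1.160172
y(1.52) ≈ 1.1602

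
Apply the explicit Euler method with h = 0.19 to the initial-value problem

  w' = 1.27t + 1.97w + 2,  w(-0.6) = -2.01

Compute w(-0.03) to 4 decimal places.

Euler: w_{n+1} = w_n + h·f(t_n, w_n).
t=-0.600000, w=-2.010000: f=-2.721700 → w ← -2.010000 + 0.19·(-2.721700) = -2.527123
t=-0.410000, w=-2.527123: f=-3.499132 → w ← -2.527123 + 0.19·(-3.499132) = -3.191958
t=-0.220000, w=-3.191958: f=-4.567558 → w ← -3.191958 + 0.19·(-4.567558) = -4.059794
w(-0.03) ≈ -4.0598

-4.0598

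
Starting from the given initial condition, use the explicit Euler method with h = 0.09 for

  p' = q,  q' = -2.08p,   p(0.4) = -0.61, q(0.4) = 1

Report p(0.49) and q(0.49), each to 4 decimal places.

-0.5200, 1.1142

Euler on (p,q): p_{n+1} = p_n + h·p', q_{n+1} = q_n + h·q'.
0.400000: (-0.610000, 1.000000); f=(1.000000, 1.268800) → (-0.520000, 1.114192)
(p(0.49), q(0.49)) ≈ (-0.5200, 1.1142)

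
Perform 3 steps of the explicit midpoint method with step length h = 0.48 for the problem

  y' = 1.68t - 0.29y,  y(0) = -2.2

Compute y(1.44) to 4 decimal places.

Midpoint: k1 = f(t_n, y_n); k2 = f(t_n + h/2, y_n + (h/2)·k1); y_{n+1} = y_n + h·k2.
t=0.000000, y=-2.200000:
  k1 = f(0.000000, -2.200000) = 0.638000
  k2 = f(0.240000, -2.046880) = 0.996795
  y ← -2.200000 + 0.48·0.996795 = -1.721538
t=0.480000, y=-1.721538:
  k1 = f(0.480000, -1.721538) = 1.305646
  k2 = f(0.720000, -1.408183) = 1.617973
  y ← -1.721538 + 0.48·1.617973 = -0.944911
t=0.960000, y=-0.944911:
  k1 = f(0.960000, -0.944911) = 1.886824
  k2 = f(1.200000, -0.492073) = 2.158701
  y ← -0.944911 + 0.48·2.158701 = 0.091265
y(1.44) ≈ 0.0913

0.0913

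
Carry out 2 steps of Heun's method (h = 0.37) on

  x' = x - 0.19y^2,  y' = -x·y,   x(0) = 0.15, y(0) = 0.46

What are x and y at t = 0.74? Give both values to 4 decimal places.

0.2716, 0.3968

Heun on (x,y): k1 = f(t_n, state_n); k2 = f(t_n + h, state_n + h·k1); state_{n+1} = state_n + (h/2)·(k1 + k2).
0.000000: (0.150000, 0.460000)
  k1 = (0.109796, -0.069000)
  predictor → (0.190625, 0.434470)
  k2 = (0.154759, -0.082821)
  → (0.198943, 0.431913)
0.370000: (0.198943, 0.431913)
  k1 = (0.163498, -0.085926)
  predictor → (0.259437, 0.400121)
  k2 = (0.229019, -0.103806)
  → (0.271558, 0.396813)
(x(0.74), y(0.74)) ≈ (0.2716, 0.3968)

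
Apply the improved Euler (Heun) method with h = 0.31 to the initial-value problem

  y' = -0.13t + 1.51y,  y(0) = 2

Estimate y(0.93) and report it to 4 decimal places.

7.7668

Heun: k1 = f(t_n, y_n); k2 = f(t_n + h, y_n + h·k1); y_{n+1} = y_n + (h/2)·(k1 + k2).
t=0.000000, y=2.000000:
  k1 = f(0.000000, 2.000000) = 3.020000
  k2 = f(0.310000, 2.936200) = 4.393362
  y ← 2.000000 + (0.31/2)·(3.020000 + 4.393362) = 3.149071
t=0.310000, y=3.149071:
  k1 = f(0.310000, 3.149071) = 4.714797
  k2 = f(0.620000, 4.610658) = 6.881494
  y ← 3.149071 + (0.31/2)·(4.714797 + 6.881494) = 4.946496
t=0.620000, y=4.946496:
  k1 = f(0.620000, 4.946496) = 7.388609
  k2 = f(0.930000, 7.236965) = 10.806917
  y ← 4.946496 + (0.31/2)·(7.388609 + 10.806917) = 7.766803
y(0.93) ≈ 7.7668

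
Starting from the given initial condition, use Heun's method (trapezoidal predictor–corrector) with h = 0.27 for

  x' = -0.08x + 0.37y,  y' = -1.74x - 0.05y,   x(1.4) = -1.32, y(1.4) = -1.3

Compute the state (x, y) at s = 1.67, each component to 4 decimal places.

Heun on (x,y): k1 = f(s_n, state_n); k2 = f(s_n + h, state_n + h·k1); state_{n+1} = state_n + (h/2)·(k1 + k2).
1.400000: (-1.320000, -1.300000)
  k1 = (-0.375400, 2.361800)
  predictor → (-1.421358, -0.662314)
  k2 = (-0.131348, 2.506279)
  → (-1.388411, -0.642809)
(x(1.67), y(1.67)) ≈ (-1.3884, -0.6428)

-1.3884, -0.6428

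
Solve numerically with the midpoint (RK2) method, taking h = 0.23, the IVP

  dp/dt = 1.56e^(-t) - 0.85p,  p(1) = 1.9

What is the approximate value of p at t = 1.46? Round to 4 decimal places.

Midpoint: k1 = f(t_n, p_n); k2 = f(t_n + h/2, p_n + (h/2)·k1); p_{n+1} = p_n + h·k2.
t=1.000000, p=1.900000:
  k1 = f(1.000000, 1.900000) = -1.041108
  k2 = f(1.115000, 1.780273) = -1.001684
  p ← 1.900000 + 0.23·(-1.001684) = 1.669613
t=1.230000, p=1.669613:
  k1 = f(1.230000, 1.669613) = -0.963194
  k2 = f(1.345000, 1.558845) = -0.918577
  p ← 1.669613 + 0.23·(-0.918577) = 1.458340
p(1.46) ≈ 1.4583

1.4583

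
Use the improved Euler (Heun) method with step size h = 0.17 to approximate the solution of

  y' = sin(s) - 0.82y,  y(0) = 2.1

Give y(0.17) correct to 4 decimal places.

1.8420

Heun: k1 = f(s_n, y_n); k2 = f(s_n + h, y_n + h·k1); y_{n+1} = y_n + (h/2)·(k1 + k2).
s=0.000000, y=2.100000:
  k1 = f(0.000000, 2.100000) = -1.722000
  k2 = f(0.170000, 1.807260) = -1.312771
  y ← 2.100000 + (0.17/2)·(-1.722000 + (-1.312771)) = 1.842044
y(0.17) ≈ 1.8420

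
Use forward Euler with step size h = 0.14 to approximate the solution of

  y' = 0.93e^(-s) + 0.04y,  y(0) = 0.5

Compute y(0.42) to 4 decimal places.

0.8523

Euler: y_{n+1} = y_n + h·f(s_n, y_n).
s=0.000000, y=0.500000: f=0.950000 → y ← 0.500000 + 0.14·0.950000 = 0.633000
s=0.140000, y=0.633000: f=0.833823 → y ← 0.633000 + 0.14·0.833823 = 0.749735
s=0.280000, y=0.749735: f=0.732868 → y ← 0.749735 + 0.14·0.732868 = 0.852337
y(0.42) ≈ 0.8523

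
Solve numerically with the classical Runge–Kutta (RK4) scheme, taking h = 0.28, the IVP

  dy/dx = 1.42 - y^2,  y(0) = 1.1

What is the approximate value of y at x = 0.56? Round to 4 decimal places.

RK4: k1 = f(x_n, y_n); k2 = f(x_n + h/2, y_n + (h/2)·k1); k3 = f(x_n + h/2, y_n + (h/2)·k2); k4 = f(x_n + h, y_n + h·k3); y_{n+1} = y_n + (h/6)·(k1 + 2k2 + 2k3 + k4).
x=0.000000, y=1.100000:
  k1 = f(0.000000, 1.100000) = 0.210000
  k2 = f(0.140000, 1.129400) = 0.144456
  k3 = f(0.140000, 1.120224) = 0.165099
  k4 = f(0.280000, 1.146228) = 0.106162
  y ← 1.100000 + (0.28/6)·(k1 + 2k2 + 2k3 + k4) = 1.143646
x=0.280000, y=1.143646:
  k1 = f(0.280000, 1.143646) = 0.112074
  k2 = f(0.420000, 1.159336) = 0.075939
  k3 = f(0.420000, 1.154277) = 0.087644
  k4 = f(0.560000, 1.168186) = 0.055341
  y ← 1.143646 + (0.28/6)·(k1 + 2k2 + 2k3 + k4) = 1.166726
y(0.56) ≈ 1.1667

1.1667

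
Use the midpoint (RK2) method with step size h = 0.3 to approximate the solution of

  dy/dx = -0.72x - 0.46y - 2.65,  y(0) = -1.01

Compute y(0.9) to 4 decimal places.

Midpoint: k1 = f(x_n, y_n); k2 = f(x_n + h/2, y_n + (h/2)·k1); y_{n+1} = y_n + h·k2.
x=0.000000, y=-1.010000:
  k1 = f(0.000000, -1.010000) = -2.185400
  k2 = f(0.150000, -1.337810) = -2.142607
  y ← -1.010000 + 0.3·(-2.142607) = -1.652782
x=0.300000, y=-1.652782:
  k1 = f(0.300000, -1.652782) = -2.105720
  k2 = f(0.450000, -1.968640) = -2.068425
  y ← -1.652782 + 0.3·(-2.068425) = -2.273310
x=0.600000, y=-2.273310:
  k1 = f(0.600000, -2.273310) = -2.036277
  k2 = f(0.750000, -2.578751) = -2.003774
  y ← -2.273310 + 0.3·(-2.003774) = -2.874442
y(0.9) ≈ -2.8744

-2.8744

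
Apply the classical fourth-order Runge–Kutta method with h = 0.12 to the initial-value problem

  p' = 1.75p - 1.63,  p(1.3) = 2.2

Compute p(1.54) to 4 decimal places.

2.8621

RK4: k1 = f(t_n, p_n); k2 = f(t_n + h/2, p_n + (h/2)·k1); k3 = f(t_n + h/2, p_n + (h/2)·k2); k4 = f(t_n + h, p_n + h·k3); p_{n+1} = p_n + (h/6)·(k1 + 2k2 + 2k3 + k4).
t=1.300000, p=2.200000:
  k1 = f(1.300000, 2.200000) = 2.220000
  k2 = f(1.360000, 2.333200) = 2.453100
  k3 = f(1.360000, 2.347186) = 2.477576
  k4 = f(1.420000, 2.497309) = 2.740291
  p ← 2.200000 + (0.12/6)·(k1 + 2k2 + 2k3 + k4) = 2.496433
t=1.420000, p=2.496433:
  k1 = f(1.420000, 2.496433) = 2.738757
  k2 = f(1.480000, 2.660758) = 3.026327
  k3 = f(1.480000, 2.678012) = 3.056522
  k4 = f(1.540000, 2.863215) = 3.380627
  p ← 2.496433 + (0.12/6)·(k1 + 2k2 + 2k3 + k4) = 2.862134
p(1.54) ≈ 2.8621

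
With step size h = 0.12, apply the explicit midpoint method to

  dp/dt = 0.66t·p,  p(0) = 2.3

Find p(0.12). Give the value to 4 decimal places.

Midpoint: k1 = f(t_n, p_n); k2 = f(t_n + h/2, p_n + (h/2)·k1); p_{n+1} = p_n + h·k2.
t=0.000000, p=2.300000:
  k1 = f(0.000000, 2.300000) = 0.000000
  k2 = f(0.060000, 2.300000) = 0.091080
  p ← 2.300000 + 0.12·0.091080 = 2.310930
p(0.12) ≈ 2.3109

2.3109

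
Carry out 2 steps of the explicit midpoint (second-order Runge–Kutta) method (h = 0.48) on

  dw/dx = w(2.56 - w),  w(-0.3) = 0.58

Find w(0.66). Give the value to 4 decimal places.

Midpoint: k1 = f(x_n, w_n); k2 = f(x_n + h/2, w_n + (h/2)·k1); w_{n+1} = w_n + h·k2.
x=-0.300000, w=0.580000:
  k1 = f(-0.300000, 0.580000) = 1.148400
  k2 = f(-0.060000, 0.855616) = 1.458298
  w ← 0.580000 + 0.48·1.458298 = 1.279983
x=0.180000, w=1.279983:
  k1 = f(0.180000, 1.279983) = 1.638400
  k2 = f(0.420000, 1.673199) = 1.483794
  w ← 1.279983 + 0.48·1.483794 = 1.992204
w(0.66) ≈ 1.9922

1.9922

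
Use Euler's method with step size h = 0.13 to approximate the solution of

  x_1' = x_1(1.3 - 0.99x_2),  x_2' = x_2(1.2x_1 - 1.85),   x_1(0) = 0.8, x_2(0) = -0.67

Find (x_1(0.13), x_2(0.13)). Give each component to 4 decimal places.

1.0042, -0.5925

Euler on (x_1,x_2): x_1_{n+1} = x_1_n + h·x_1', x_2_{n+1} = x_2_n + h·x_2'.
0.000000: (0.800000, -0.670000); f=(1.570640, 0.596300) → (1.004183, -0.592481)
(x_1(0.13), x_2(0.13)) ≈ (1.0042, -0.5925)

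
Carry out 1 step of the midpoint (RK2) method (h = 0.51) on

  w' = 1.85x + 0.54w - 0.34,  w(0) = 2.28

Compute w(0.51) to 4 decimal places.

3.0377

Midpoint: k1 = f(x_n, w_n); k2 = f(x_n + h/2, w_n + (h/2)·k1); w_{n+1} = w_n + h·k2.
x=0.000000, w=2.280000:
  k1 = f(0.000000, 2.280000) = 0.891200
  k2 = f(0.255000, 2.507256) = 1.485668
  w ← 2.280000 + 0.51·1.485668 = 3.037691
w(0.51) ≈ 3.0377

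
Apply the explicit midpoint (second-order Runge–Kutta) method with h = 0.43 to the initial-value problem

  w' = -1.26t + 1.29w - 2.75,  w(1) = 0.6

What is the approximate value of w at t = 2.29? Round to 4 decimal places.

Midpoint: k1 = f(t_n, w_n); k2 = f(t_n + h/2, w_n + (h/2)·k1); w_{n+1} = w_n + h·k2.
t=1.000000, w=0.600000:
  k1 = f(1.000000, 0.600000) = -3.236000
  k2 = f(1.215000, -0.095740) = -4.404405
  w ← 0.600000 + 0.43·(-4.404405) = -1.293894
t=1.430000, w=-1.293894:
  k1 = f(1.430000, -1.293894) = -6.220923
  k2 = f(1.645000, -2.631392) = -8.217196
  w ← -1.293894 + 0.43·(-8.217196) = -4.827288
t=1.860000, w=-4.827288:
  k1 = f(1.860000, -4.827288) = -11.320802
  k2 = f(2.075000, -7.261261) = -14.731526
  w ← -4.827288 + 0.43·(-14.731526) = -11.161845
w(2.29) ≈ -11.1618

-11.1618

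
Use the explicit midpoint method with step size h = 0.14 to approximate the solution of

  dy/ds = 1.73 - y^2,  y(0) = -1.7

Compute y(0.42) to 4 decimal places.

Midpoint: k1 = f(s_n, y_n); k2 = f(s_n + h/2, y_n + (h/2)·k1); y_{n+1} = y_n + h·k2.
s=0.000000, y=-1.700000:
  k1 = f(0.000000, -1.700000) = -1.160000
  k2 = f(0.070000, -1.781200) = -1.442673
  y ← -1.700000 + 0.14·(-1.442673) = -1.901974
s=0.140000, y=-1.901974:
  k1 = f(0.140000, -1.901974) = -1.887506
  k2 = f(0.210000, -2.034100) = -2.407562
  y ← -1.901974 + 0.14·(-2.407562) = -2.239033
s=0.280000, y=-2.239033:
  k1 = f(0.280000, -2.239033) = -3.283268
  k2 = f(0.350000, -2.468862) = -4.365278
  y ← -2.239033 + 0.14·(-4.365278) = -2.850172
y(0.42) ≈ -2.8502

-2.8502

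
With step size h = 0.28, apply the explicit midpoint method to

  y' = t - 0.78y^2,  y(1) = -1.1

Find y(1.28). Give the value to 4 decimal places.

-1.0413

Midpoint: k1 = f(t_n, y_n); k2 = f(t_n + h/2, y_n + (h/2)·k1); y_{n+1} = y_n + h·k2.
t=1.000000, y=-1.100000:
  k1 = f(1.000000, -1.100000) = 0.056200
  k2 = f(1.140000, -1.092132) = 0.209653
  y ← -1.100000 + 0.28·0.209653 = -1.041297
y(1.28) ≈ -1.0413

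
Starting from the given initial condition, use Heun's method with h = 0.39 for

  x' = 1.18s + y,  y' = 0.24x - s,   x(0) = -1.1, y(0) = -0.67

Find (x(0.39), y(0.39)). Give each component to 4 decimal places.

Heun on (x,y): k1 = f(s_n, state_n); k2 = f(s_n + h, state_n + h·k1); state_{n+1} = state_n + (h/2)·(k1 + k2).
0.000000: (-1.100000, -0.670000)
  k1 = (-0.670000, -0.264000)
  predictor → (-1.361300, -0.772960)
  k2 = (-0.312760, -0.716712)
  → (-1.291638, -0.861239)
(x(0.39), y(0.39)) ≈ (-1.2916, -0.8612)

-1.2916, -0.8612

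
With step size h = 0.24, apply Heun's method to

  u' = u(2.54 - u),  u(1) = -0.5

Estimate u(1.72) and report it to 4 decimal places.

-9.4306

Heun: k1 = f(x_n, u_n); k2 = f(x_n + h, u_n + h·k1); u_{n+1} = u_n + (h/2)·(k1 + k2).
x=1.000000, u=-0.500000:
  k1 = f(1.000000, -0.500000) = -1.520000
  k2 = f(1.240000, -0.864800) = -2.944471
  u ← -0.500000 + (0.24/2)·(-1.520000 + (-2.944471)) = -1.035737
x=1.240000, u=-1.035737:
  k1 = f(1.240000, -1.035737) = -3.703521
  k2 = f(1.480000, -1.924582) = -8.592451
  u ← -1.035737 + (0.24/2)·(-3.703521 + (-8.592451)) = -2.511253
x=1.480000, u=-2.511253:
  k1 = f(1.480000, -2.511253) = -12.684976
  k2 = f(1.720000, -5.555647) = -44.976562
  u ← -2.511253 + (0.24/2)·(-12.684976 + (-44.976562)) = -9.430638
u(1.72) ≈ -9.4306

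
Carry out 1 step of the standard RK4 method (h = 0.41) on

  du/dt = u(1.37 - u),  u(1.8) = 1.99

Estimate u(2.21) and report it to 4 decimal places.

RK4: k1 = f(t_n, u_n); k2 = f(t_n + h/2, u_n + (h/2)·k1); k3 = f(t_n + h/2, u_n + (h/2)·k2); k4 = f(t_n + h, u_n + h·k3); u_{n+1} = u_n + (h/6)·(k1 + 2k2 + 2k3 + k4).
t=1.800000, u=1.990000:
  k1 = f(1.800000, 1.990000) = -1.233800
  k2 = f(2.005000, 1.737071) = -0.637628
  k3 = f(2.005000, 1.859286) = -0.909723
  k4 = f(2.210000, 1.617014) = -0.399424
  u ← 1.990000 + (0.41/6)·(k1 + 2k2 + 2k3 + k4) = 1.666925
u(2.21) ≈ 1.6669

1.6669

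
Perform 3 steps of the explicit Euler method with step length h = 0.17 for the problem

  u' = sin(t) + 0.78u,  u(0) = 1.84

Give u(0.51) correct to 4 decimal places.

Euler: u_{n+1} = u_n + h·f(t_n, u_n).
t=0.000000, u=1.840000: f=1.435200 → u ← 1.840000 + 0.17·1.435200 = 2.083984
t=0.170000, u=2.083984: f=1.794690 → u ← 2.083984 + 0.17·1.794690 = 2.389081
t=0.340000, u=2.389081: f=2.196970 → u ← 2.389081 + 0.17·2.196970 = 2.762566
u(0.51) ≈ 2.7626

2.7626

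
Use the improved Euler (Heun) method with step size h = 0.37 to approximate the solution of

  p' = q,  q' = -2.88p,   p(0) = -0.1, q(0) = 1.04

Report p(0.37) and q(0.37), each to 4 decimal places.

0.3045, 0.9415

Heun on (p,q): k1 = f(t_n, state_n); k2 = f(t_n + h, state_n + h·k1); state_{n+1} = state_n + (h/2)·(k1 + k2).
0.000000: (-0.100000, 1.040000)
  k1 = (1.040000, 0.288000)
  predictor → (0.284800, 1.146560)
  k2 = (1.146560, -0.820224)
  → (0.304514, 0.941539)
(p(0.37), q(0.37)) ≈ (0.3045, 0.9415)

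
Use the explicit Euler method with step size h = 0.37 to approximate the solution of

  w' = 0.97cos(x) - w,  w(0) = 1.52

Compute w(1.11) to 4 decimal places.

0.9984

Euler: w_{n+1} = w_n + h·f(x_n, w_n).
x=0.000000, w=1.520000: f=-0.550000 → w ← 1.520000 + 0.37·(-0.550000) = 1.316500
x=0.370000, w=1.316500: f=-0.412142 → w ← 1.316500 + 0.37·(-0.412142) = 1.164007
x=0.740000, w=1.164007: f=-0.447693 → w ← 1.164007 + 0.37·(-0.447693) = 0.998361
w(1.11) ≈ 0.9984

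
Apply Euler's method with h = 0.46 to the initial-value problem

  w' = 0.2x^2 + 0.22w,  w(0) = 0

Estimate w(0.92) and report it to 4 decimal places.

Euler: w_{n+1} = w_n + h·f(x_n, w_n).
x=0.000000, w=0.000000: f=0.000000 → w ← 0.000000 + 0.46·0.000000 = 0.000000
x=0.460000, w=0.000000: f=0.042320 → w ← 0.000000 + 0.46·0.042320 = 0.019467
w(0.92) ≈ 0.0195

0.0195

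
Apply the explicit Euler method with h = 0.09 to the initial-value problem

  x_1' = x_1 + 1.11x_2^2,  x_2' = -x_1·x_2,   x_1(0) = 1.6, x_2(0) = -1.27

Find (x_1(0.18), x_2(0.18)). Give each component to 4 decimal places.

Euler on (x_1,x_2): x_1_{n+1} = x_1_n + h·x_1', x_2_{n+1} = x_2_n + h·x_2'.
0.000000: (1.600000, -1.270000); f=(3.390319, 2.032000) → (1.905129, -1.087120)
0.090000: (1.905129, -1.087120); f=(3.216960, 2.071104) → (2.194655, -0.900721)
(x_1(0.18), x_2(0.18)) ≈ (2.1947, -0.9007)

2.1947, -0.9007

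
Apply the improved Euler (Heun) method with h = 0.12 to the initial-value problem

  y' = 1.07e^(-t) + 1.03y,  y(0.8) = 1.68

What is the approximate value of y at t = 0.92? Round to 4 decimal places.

Heun: k1 = f(t_n, y_n); k2 = f(t_n + h, y_n + h·k1); y_{n+1} = y_n + (h/2)·(k1 + k2).
t=0.800000, y=1.680000:
  k1 = f(0.800000, 1.680000) = 2.211182
  k2 = f(0.920000, 1.945342) = 2.430117
  y ← 1.680000 + (0.12/2)·(2.211182 + 2.430117) = 1.958478
y(0.92) ≈ 1.9585

1.9585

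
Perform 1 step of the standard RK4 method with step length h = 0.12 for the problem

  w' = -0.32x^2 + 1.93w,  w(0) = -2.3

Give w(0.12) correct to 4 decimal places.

-2.8996

RK4: k1 = f(x_n, w_n); k2 = f(x_n + h/2, w_n + (h/2)·k1); k3 = f(x_n + h/2, w_n + (h/2)·k2); k4 = f(x_n + h, w_n + h·k3); w_{n+1} = w_n + (h/6)·(k1 + 2k2 + 2k3 + k4).
x=0.000000, w=-2.300000:
  k1 = f(0.000000, -2.300000) = -4.439000
  k2 = f(0.060000, -2.566340) = -4.954188
  k3 = f(0.060000, -2.597251) = -5.013847
  k4 = f(0.120000, -2.901662) = -5.604815
  w ← -2.300000 + (0.12/6)·(k1 + 2k2 + 2k3 + k4) = -2.899598
w(0.12) ≈ -2.8996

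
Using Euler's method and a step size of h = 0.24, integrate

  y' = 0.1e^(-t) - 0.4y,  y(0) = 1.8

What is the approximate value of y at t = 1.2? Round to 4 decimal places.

Euler: y_{n+1} = y_n + h·f(t_n, y_n).
t=0.000000, y=1.800000: f=-0.620000 → y ← 1.800000 + 0.24·(-0.620000) = 1.651200
t=0.240000, y=1.651200: f=-0.581817 → y ← 1.651200 + 0.24·(-0.581817) = 1.511564
t=0.480000, y=1.511564: f=-0.542747 → y ← 1.511564 + 0.24·(-0.542747) = 1.381305
t=0.720000, y=1.381305: f=-0.503847 → y ← 1.381305 + 0.24·(-0.503847) = 1.260381
t=0.960000, y=1.260381: f=-0.465863 → y ← 1.260381 + 0.24·(-0.465863) = 1.148574
y(1.2) ≈ 1.1486

1.1486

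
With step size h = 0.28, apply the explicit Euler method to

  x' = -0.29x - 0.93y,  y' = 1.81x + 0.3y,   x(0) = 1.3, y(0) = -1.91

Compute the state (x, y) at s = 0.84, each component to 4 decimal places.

1.9411, 0.2448

Euler on (x,y): x_{n+1} = x_n + h·x', y_{n+1} = y_n + h·y'.
0.000000: (1.300000, -1.910000); f=(1.399300, 1.780000) → (1.691804, -1.411600)
0.280000: (1.691804, -1.411600); f=(0.822165, 2.638685) → (1.922010, -0.672768)
0.560000: (1.922010, -0.672768); f=(0.068291, 3.277008) → (1.941132, 0.244794)
(x(0.84), y(0.84)) ≈ (1.9411, 0.2448)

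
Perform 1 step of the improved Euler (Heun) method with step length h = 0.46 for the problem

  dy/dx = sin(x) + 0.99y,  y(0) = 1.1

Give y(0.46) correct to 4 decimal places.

1.8171

Heun: k1 = f(x_n, y_n); k2 = f(x_n + h, y_n + h·k1); y_{n+1} = y_n + (h/2)·(k1 + k2).
x=0.000000, y=1.100000:
  k1 = f(0.000000, 1.100000) = 1.089000
  k2 = f(0.460000, 1.600940) = 2.028879
  y ← 1.100000 + (0.46/2)·(1.089000 + 2.028879) = 1.817112
y(0.46) ≈ 1.8171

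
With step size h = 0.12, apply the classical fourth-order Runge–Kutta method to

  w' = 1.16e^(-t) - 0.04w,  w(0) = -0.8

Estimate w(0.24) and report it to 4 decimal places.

-0.5461

RK4: k1 = f(t_n, w_n); k2 = f(t_n + h/2, w_n + (h/2)·k1); k3 = f(t_n + h/2, w_n + (h/2)·k2); k4 = f(t_n + h, w_n + h·k3); w_{n+1} = w_n + (h/6)·(k1 + 2k2 + 2k3 + k4).
t=0.000000, w=-0.800000:
  k1 = f(0.000000, -0.800000) = 1.192000
  k2 = f(0.060000, -0.728480) = 1.121586
  k3 = f(0.060000, -0.732705) = 1.121755
  k4 = f(0.120000, -0.665389) = 1.055443
  w ← -0.800000 + (0.12/6)·(k1 + 2k2 + 2k3 + k4) = -0.665317
t=0.120000, w=-0.665317:
  k1 = f(0.120000, -0.665317) = 1.055440
  k2 = f(0.180000, -0.601991) = 0.992993
  k3 = f(0.180000, -0.605738) = 0.993143
  k4 = f(0.240000, -0.546140) = 0.934334
  w ← -0.665317 + (0.12/6)·(k1 + 2k2 + 2k3 + k4) = -0.546077
w(0.24) ≈ -0.5461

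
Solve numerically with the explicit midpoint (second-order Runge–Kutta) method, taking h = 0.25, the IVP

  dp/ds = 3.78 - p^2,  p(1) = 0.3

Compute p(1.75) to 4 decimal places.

Midpoint: k1 = f(s_n, p_n); k2 = f(s_n + h/2, p_n + (h/2)·k1); p_{n+1} = p_n + h·k2.
s=1.000000, p=0.300000:
  k1 = f(1.000000, 0.300000) = 3.690000
  k2 = f(1.125000, 0.761250) = 3.200498
  p ← 0.300000 + 0.25·3.200498 = 1.100125
s=1.250000, p=1.100125:
  k1 = f(1.250000, 1.100125) = 2.569726
  k2 = f(1.375000, 1.421340) = 1.759792
  p ← 1.100125 + 0.25·1.759792 = 1.540073
s=1.500000, p=1.540073:
  k1 = f(1.500000, 1.540073) = 1.408177
  k2 = f(1.625000, 1.716095) = 0.835019
  p ← 1.540073 + 0.25·0.835019 = 1.748827
p(1.75) ≈ 1.7488

1.7488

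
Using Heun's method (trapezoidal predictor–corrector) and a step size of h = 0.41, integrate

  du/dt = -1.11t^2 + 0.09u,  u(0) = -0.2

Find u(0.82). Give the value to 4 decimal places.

Heun: k1 = f(t_n, u_n); k2 = f(t_n + h, u_n + h·k1); u_{n+1} = u_n + (h/2)·(k1 + k2).
t=0.000000, u=-0.200000:
  k1 = f(0.000000, -0.200000) = -0.018000
  k2 = f(0.410000, -0.207380) = -0.205255
  u ← -0.200000 + (0.41/2)·(-0.018000 + (-0.205255)) = -0.245767
t=0.410000, u=-0.245767:
  k1 = f(0.410000, -0.245767) = -0.208710
  k2 = f(0.820000, -0.331338) = -0.776184
  u ← -0.245767 + (0.41/2)·(-0.208710 + (-0.776184)) = -0.447671
u(0.82) ≈ -0.4477

-0.4477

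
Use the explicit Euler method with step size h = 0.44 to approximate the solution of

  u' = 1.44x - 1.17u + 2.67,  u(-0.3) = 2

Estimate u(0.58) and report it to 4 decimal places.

2.2121

Euler: u_{n+1} = u_n + h·f(x_n, u_n).
x=-0.300000, u=2.000000: f=-0.102000 → u ← 2.000000 + 0.44·(-0.102000) = 1.955120
x=0.140000, u=1.955120: f=0.584110 → u ← 1.955120 + 0.44·0.584110 = 2.212128
u(0.58) ≈ 2.2121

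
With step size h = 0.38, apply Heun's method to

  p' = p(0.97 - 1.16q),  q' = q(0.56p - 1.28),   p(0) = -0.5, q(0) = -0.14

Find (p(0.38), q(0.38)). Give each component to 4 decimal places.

Heun on (p,q): k1 = f(t_n, state_n); k2 = f(t_n + h, state_n + h·k1); state_{n+1} = state_n + (h/2)·(k1 + k2).
0.000000: (-0.500000, -0.140000)
  k1 = (-0.566200, 0.218400)
  predictor → (-0.715156, -0.057008)
  k2 = (-0.740994, 0.095801)
  → (-0.748367, -0.080302)
(p(0.38), q(0.38)) ≈ (-0.7484, -0.0803)

-0.7484, -0.0803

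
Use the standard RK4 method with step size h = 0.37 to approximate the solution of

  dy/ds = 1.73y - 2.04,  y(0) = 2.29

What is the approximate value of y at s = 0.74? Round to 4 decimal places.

5.1710

RK4: k1 = f(s_n, y_n); k2 = f(s_n + h/2, y_n + (h/2)·k1); k3 = f(s_n + h/2, y_n + (h/2)·k2); k4 = f(s_n + h, y_n + h·k3); y_{n+1} = y_n + (h/6)·(k1 + 2k2 + 2k3 + k4).
s=0.000000, y=2.290000:
  k1 = f(0.000000, 2.290000) = 1.921700
  k2 = f(0.185000, 2.645514) = 2.536740
  k3 = f(0.185000, 2.759297) = 2.733584
  k4 = f(0.370000, 3.301426) = 3.671467
  y ← 2.290000 + (0.37/6)·(k1 + 2k2 + 2k3 + k4) = 3.284919
s=0.370000, y=3.284919:
  k1 = f(0.370000, 3.284919) = 3.642909
  k2 = f(0.555000, 3.958857) = 4.808822
  k3 = f(0.555000, 4.174551) = 5.181973
  k4 = f(0.740000, 5.202248) = 6.959890
  y ← 3.284919 + (0.37/6)·(k1 + 2k2 + 2k3 + k4) = 5.170956
y(0.74) ≈ 5.1710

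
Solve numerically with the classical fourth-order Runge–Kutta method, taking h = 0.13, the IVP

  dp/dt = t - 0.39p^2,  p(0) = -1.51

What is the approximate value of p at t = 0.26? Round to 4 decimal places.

RK4: k1 = f(t_n, p_n); k2 = f(t_n + h/2, p_n + (h/2)·k1); k3 = f(t_n + h/2, p_n + (h/2)·k2); k4 = f(t_n + h, p_n + h·k3); p_{n+1} = p_n + (h/6)·(k1 + 2k2 + 2k3 + k4).
t=0.000000, p=-1.510000:
  k1 = f(0.000000, -1.510000) = -0.889239
  k2 = f(0.065000, -1.567801) = -0.893619
  k3 = f(0.065000, -1.568085) = -0.893968
  k4 = f(0.130000, -1.626216) = -0.901385
  p ← -1.510000 + (0.13/6)·(k1 + 2k2 + 2k3 + k4) = -1.626259
t=0.130000, p=-1.626259:
  k1 = f(0.130000, -1.626259) = -0.901440
  k2 = f(0.195000, -1.684853) = -0.912104
  k3 = f(0.195000, -1.685546) = -0.913015
  k4 = f(0.260000, -1.744951) = -0.927493
  p ← -1.626259 + (0.13/6)·(k1 + 2k2 + 2k3 + k4) = -1.744974
p(0.26) ≈ -1.7450

-1.7450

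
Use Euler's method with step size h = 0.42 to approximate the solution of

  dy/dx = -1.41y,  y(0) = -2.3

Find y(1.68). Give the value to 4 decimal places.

-0.0636

Euler: y_{n+1} = y_n + h·f(x_n, y_n).
x=0.000000, y=-2.300000: f=3.243000 → y ← -2.300000 + 0.42·3.243000 = -0.937940
x=0.420000, y=-0.937940: f=1.322495 → y ← -0.937940 + 0.42·1.322495 = -0.382492
x=0.840000, y=-0.382492: f=0.539314 → y ← -0.382492 + 0.42·0.539314 = -0.155980
x=1.260000, y=-0.155980: f=0.219932 → y ← -0.155980 + 0.42·0.219932 = -0.063609
y(1.68) ≈ -0.0636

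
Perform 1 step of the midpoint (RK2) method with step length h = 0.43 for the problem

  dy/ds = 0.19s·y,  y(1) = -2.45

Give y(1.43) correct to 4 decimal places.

-2.7031

Midpoint: k1 = f(s_n, y_n); k2 = f(s_n + h/2, y_n + (h/2)·k1); y_{n+1} = y_n + h·k2.
s=1.000000, y=-2.450000:
  k1 = f(1.000000, -2.450000) = -0.465500
  k2 = f(1.215000, -2.550083) = -0.588687
  y ← -2.450000 + 0.43·(-0.588687) = -2.703135
y(1.43) ≈ -2.7031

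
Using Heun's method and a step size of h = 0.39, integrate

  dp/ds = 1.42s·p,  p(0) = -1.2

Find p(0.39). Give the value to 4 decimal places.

Heun: k1 = f(s_n, p_n); k2 = f(s_n + h, p_n + h·k1); p_{n+1} = p_n + (h/2)·(k1 + k2).
s=0.000000, p=-1.200000:
  k1 = f(0.000000, -1.200000) = 0.000000
  k2 = f(0.390000, -1.200000) = -0.664560
  p ← -1.200000 + (0.39/2)·(0.000000 + (-0.664560)) = -1.329589
p(0.39) ≈ -1.3296

-1.3296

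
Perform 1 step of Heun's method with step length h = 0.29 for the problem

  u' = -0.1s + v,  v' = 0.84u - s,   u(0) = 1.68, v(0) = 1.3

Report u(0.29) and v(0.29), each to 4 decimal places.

2.1121, 1.7131

Heun on (u,v): k1 = f(s_n, state_n); k2 = f(s_n + h, state_n + h·k1); state_{n+1} = state_n + (h/2)·(k1 + k2).
0.000000: (1.680000, 1.300000)
  k1 = (1.300000, 1.411200)
  predictor → (2.057000, 1.709248)
  k2 = (1.680248, 1.437880)
  → (2.112136, 1.713117)
(u(0.29), v(0.29)) ≈ (2.1121, 1.7131)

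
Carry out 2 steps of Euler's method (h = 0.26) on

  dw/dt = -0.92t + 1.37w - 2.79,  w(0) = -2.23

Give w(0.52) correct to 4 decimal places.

Euler: w_{n+1} = w_n + h·f(t_n, w_n).
t=0.000000, w=-2.230000: f=-5.845100 → w ← -2.230000 + 0.26·(-5.845100) = -3.749726
t=0.260000, w=-3.749726: f=-8.166325 → w ← -3.749726 + 0.26·(-8.166325) = -5.872970
w(0.52) ≈ -5.8730

-5.8730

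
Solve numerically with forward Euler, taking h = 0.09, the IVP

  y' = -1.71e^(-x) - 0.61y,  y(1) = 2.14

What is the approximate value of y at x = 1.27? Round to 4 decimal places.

Euler: y_{n+1} = y_n + h·f(x_n, y_n).
x=1.000000, y=2.140000: f=-1.934474 → y ← 2.140000 + 0.09·(-1.934474) = 1.965897
x=1.090000, y=1.965897: f=-1.774128 → y ← 1.965897 + 0.09·(-1.774128) = 1.806226
x=1.180000, y=1.806226: f=-1.627244 → y ← 1.806226 + 0.09·(-1.627244) = 1.659774
y(1.27) ≈ 1.6598

1.6598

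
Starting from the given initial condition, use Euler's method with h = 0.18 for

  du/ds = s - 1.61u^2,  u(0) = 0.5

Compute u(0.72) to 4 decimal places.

Euler: u_{n+1} = u_n + h·f(s_n, u_n).
s=0.000000, u=0.500000: f=-0.402500 → u ← 0.500000 + 0.18·(-0.402500) = 0.427550
s=0.180000, u=0.427550: f=-0.114306 → u ← 0.427550 + 0.18·(-0.114306) = 0.406975
s=0.360000, u=0.406975: f=0.093338 → u ← 0.406975 + 0.18·0.093338 = 0.423776
s=0.540000, u=0.423776: f=0.250867 → u ← 0.423776 + 0.18·0.250867 = 0.468932
u(0.72) ≈ 0.4689

0.4689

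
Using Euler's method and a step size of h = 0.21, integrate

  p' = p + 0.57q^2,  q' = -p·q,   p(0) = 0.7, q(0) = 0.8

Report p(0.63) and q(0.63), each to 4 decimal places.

1.4559, 0.4145

Euler on (p,q): p_{n+1} = p_n + h·p', q_{n+1} = q_n + h·q'.
0.000000: (0.700000, 0.800000); f=(1.064800, -0.560000) → (0.923608, 0.682400)
0.210000: (0.923608, 0.682400); f=(1.189040, -0.630270) → (1.173306, 0.550043)
0.420000: (1.173306, 0.550043); f=(1.345758, -0.645369) → (1.455916, 0.414516)
(p(0.63), q(0.63)) ≈ (1.4559, 0.4145)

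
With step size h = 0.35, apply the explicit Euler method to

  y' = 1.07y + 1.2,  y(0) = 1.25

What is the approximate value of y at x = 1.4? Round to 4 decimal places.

7.3430

Euler: y_{n+1} = y_n + h·f(x_n, y_n).
x=0.000000, y=1.250000: f=2.537500 → y ← 1.250000 + 0.35·2.537500 = 2.138125
x=0.350000, y=2.138125: f=3.487794 → y ← 2.138125 + 0.35·3.487794 = 3.358853
x=0.700000, y=3.358853: f=4.793973 → y ← 3.358853 + 0.35·4.793973 = 5.036743
x=1.050000, y=5.036743: f=6.589315 → y ← 5.036743 + 0.35·6.589315 = 7.343004
y(1.4) ≈ 7.3430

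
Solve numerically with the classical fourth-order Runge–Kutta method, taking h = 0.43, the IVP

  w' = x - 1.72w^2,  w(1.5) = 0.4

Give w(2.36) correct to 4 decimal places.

1.0590

RK4: k1 = f(x_n, w_n); k2 = f(x_n + h/2, w_n + (h/2)·k1); k3 = f(x_n + h/2, w_n + (h/2)·k2); k4 = f(x_n + h, w_n + h·k3); w_{n+1} = w_n + (h/6)·(k1 + 2k2 + 2k3 + k4).
x=1.500000, w=0.400000:
  k1 = f(1.500000, 0.400000) = 1.224800
  k2 = f(1.715000, 0.663332) = 0.958184
  k3 = f(1.715000, 0.606010) = 1.083334
  k4 = f(1.930000, 0.865834) = 0.640571
  w ← 0.400000 + (0.43/6)·(k1 + 2k2 + 2k3 + k4) = 0.826303
x=1.930000, w=0.826303:
  k1 = f(1.930000, 0.826303) = 0.755626
  k2 = f(2.145000, 0.988762) = 0.463441
  k3 = f(2.145000, 0.925942) = 0.670325
  k4 = f(2.360000, 1.114542) = 0.223409
  w ← 0.826303 + (0.43/6)·(k1 + 2k2 + 2k3 + k4) = 1.058973
w(2.36) ≈ 1.0590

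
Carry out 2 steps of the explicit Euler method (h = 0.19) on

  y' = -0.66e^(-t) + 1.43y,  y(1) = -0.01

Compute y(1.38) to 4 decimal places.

Euler: y_{n+1} = y_n + h·f(t_n, y_n).
t=1.000000, y=-0.010000: f=-0.257100 → y ← -0.010000 + 0.19·(-0.257100) = -0.058849
t=1.190000, y=-0.058849: f=-0.284940 → y ← -0.058849 + 0.19·(-0.284940) = -0.112988
y(1.38) ≈ -0.1130

-0.1130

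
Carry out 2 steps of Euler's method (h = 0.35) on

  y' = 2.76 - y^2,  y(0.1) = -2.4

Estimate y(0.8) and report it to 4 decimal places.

Euler: y_{n+1} = y_n + h·f(s_n, y_n).
s=0.100000, y=-2.400000: f=-3.000000 → y ← -2.400000 + 0.35·(-3.000000) = -3.450000
s=0.450000, y=-3.450000: f=-9.142500 → y ← -3.450000 + 0.35·(-9.142500) = -6.649875
y(0.8) ≈ -6.6499

-6.6499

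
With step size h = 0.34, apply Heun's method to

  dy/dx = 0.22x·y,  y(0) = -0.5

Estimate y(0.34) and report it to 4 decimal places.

-0.5064

Heun: k1 = f(x_n, y_n); k2 = f(x_n + h, y_n + h·k1); y_{n+1} = y_n + (h/2)·(k1 + k2).
x=0.000000, y=-0.500000:
  k1 = f(0.000000, -0.500000) = 0.000000
  k2 = f(0.340000, -0.500000) = -0.037400
  y ← -0.500000 + (0.34/2)·(0.000000 + (-0.037400)) = -0.506358
y(0.34) ≈ -0.5064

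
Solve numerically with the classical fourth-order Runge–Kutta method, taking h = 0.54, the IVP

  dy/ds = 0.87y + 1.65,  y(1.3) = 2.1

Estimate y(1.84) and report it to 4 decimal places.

RK4: k1 = f(s_n, y_n); k2 = f(s_n + h/2, y_n + (h/2)·k1); k3 = f(s_n + h/2, y_n + (h/2)·k2); k4 = f(s_n + h, y_n + h·k3); y_{n+1} = y_n + (h/6)·(k1 + 2k2 + 2k3 + k4).
s=1.300000, y=2.100000:
  k1 = f(1.300000, 2.100000) = 3.477000
  k2 = f(1.570000, 3.038790) = 4.293747
  k3 = f(1.570000, 3.259312) = 4.485601
  k4 = f(1.840000, 4.522225) = 5.584335
  y ← 2.100000 + (0.54/6)·(k1 + 2k2 + 2k3 + k4) = 4.495803
y(1.84) ≈ 4.4958

4.4958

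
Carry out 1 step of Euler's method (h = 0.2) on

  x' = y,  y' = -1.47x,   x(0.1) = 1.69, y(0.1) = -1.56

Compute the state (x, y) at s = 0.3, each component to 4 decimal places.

1.3780, -2.0569

Euler on (x,y): x_{n+1} = x_n + h·x', y_{n+1} = y_n + h·y'.
0.100000: (1.690000, -1.560000); f=(-1.560000, -2.484300) → (1.378000, -2.056860)
(x(0.3), y(0.3)) ≈ (1.3780, -2.0569)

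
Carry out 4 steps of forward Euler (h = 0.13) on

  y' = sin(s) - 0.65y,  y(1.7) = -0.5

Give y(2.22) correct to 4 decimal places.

Euler: y_{n+1} = y_n + h·f(s_n, y_n).
s=1.700000, y=-0.500000: f=1.316665 → y ← -0.500000 + 0.13·1.316665 = -0.328834
s=1.830000, y=-0.328834: f=1.180336 → y ← -0.328834 + 0.13·1.180336 = -0.175390
s=1.960000, y=-0.175390: f=1.039215 → y ← -0.175390 + 0.13·1.039215 = -0.040292
s=2.090000, y=-0.040292: f=0.894404 → y ← -0.040292 + 0.13·0.894404 = 0.075981
y(2.22) ≈ 0.0760

0.0760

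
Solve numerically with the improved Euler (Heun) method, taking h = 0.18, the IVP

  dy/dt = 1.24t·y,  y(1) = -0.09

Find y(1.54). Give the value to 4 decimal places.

Heun: k1 = f(t_n, y_n); k2 = f(t_n + h, y_n + h·k1); y_{n+1} = y_n + (h/2)·(k1 + k2).
t=1.000000, y=-0.090000:
  k1 = f(1.000000, -0.090000) = -0.111600
  k2 = f(1.180000, -0.110088) = -0.161081
  y ← -0.090000 + (0.18/2)·(-0.111600 + (-0.161081)) = -0.114541
t=1.180000, y=-0.114541:
  k1 = f(1.180000, -0.114541) = -0.167597
  k2 = f(1.360000, -0.144709) = -0.244037
  y ← -0.114541 + (0.18/2)·(-0.167597 + (-0.244037)) = -0.151588
t=1.360000, y=-0.151588:
  k1 = f(1.360000, -0.151588) = -0.255638
  k2 = f(1.540000, -0.197603) = -0.377343
  y ← -0.151588 + (0.18/2)·(-0.255638 + (-0.377343)) = -0.208557
y(1.54) ≈ -0.2086

-0.2086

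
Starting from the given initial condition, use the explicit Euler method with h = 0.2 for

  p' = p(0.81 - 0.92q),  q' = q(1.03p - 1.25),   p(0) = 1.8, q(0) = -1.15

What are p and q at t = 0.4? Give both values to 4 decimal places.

3.4594, -1.6232

Euler on (p,q): p_{n+1} = p_n + h·p', q_{n+1} = q_n + h·q'.
0.000000: (1.800000, -1.150000); f=(3.362400, -0.694600) → (2.472480, -1.288920)
0.200000: (2.472480, -1.288920); f=(4.934591, -1.671284) → (3.459398, -1.623177)
(p(0.4), q(0.4)) ≈ (3.4594, -1.6232)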